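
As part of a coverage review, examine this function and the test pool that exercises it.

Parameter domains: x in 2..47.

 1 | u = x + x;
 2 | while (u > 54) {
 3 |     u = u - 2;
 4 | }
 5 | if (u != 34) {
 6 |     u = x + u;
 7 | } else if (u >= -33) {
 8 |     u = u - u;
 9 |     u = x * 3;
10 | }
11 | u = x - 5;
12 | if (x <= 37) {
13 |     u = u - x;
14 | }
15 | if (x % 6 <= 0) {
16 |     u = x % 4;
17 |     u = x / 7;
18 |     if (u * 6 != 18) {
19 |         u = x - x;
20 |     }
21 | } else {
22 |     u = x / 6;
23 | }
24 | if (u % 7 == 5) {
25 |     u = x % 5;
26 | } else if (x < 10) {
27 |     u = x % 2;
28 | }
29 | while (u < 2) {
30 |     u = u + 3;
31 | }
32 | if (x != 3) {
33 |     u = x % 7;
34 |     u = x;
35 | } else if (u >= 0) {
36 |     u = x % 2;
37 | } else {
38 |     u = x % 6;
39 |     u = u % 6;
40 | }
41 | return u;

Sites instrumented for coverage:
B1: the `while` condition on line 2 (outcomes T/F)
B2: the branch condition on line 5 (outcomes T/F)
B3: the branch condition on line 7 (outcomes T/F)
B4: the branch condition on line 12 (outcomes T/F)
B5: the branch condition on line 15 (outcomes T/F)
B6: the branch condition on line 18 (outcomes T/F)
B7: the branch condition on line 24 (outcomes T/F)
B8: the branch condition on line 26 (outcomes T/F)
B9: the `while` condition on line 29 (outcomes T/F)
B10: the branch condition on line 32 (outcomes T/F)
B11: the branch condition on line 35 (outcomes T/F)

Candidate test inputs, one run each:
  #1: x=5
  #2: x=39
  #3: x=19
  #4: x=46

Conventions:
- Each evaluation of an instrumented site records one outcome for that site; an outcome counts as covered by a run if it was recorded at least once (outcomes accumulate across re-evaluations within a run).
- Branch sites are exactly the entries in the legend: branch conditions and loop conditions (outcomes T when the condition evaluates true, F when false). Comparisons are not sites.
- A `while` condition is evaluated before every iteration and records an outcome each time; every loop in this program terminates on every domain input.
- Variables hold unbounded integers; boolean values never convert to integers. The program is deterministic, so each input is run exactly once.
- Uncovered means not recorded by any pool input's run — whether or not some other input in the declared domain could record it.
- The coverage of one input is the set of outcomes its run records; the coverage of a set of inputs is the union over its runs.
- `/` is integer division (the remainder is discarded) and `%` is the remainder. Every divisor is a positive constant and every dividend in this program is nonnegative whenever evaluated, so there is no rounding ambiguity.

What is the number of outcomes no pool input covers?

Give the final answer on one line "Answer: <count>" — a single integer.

input #1, x=5: events B1->F, B2->T, B4->T, B5->F, B7->F, B8->T, B9->T, B9->F, B10->T; outcomes B1=F, B2=T, B4=T, B5=F, B7=F, B8=T, B9=T, B9=F, B10=T
input #2, x=39: events B1->T, B1->T, B1->T, B1->T, B1->T, B1->T, B1->T, B1->T, B1->T, B1->T, B1->T, B1->T, B1->F, B2->T, ...; outcomes B1=T, B1=F, B2=T, B4=F, B5=F, B7=F, B8=F, B9=F, B10=T
input #3, x=19: events B1->F, B2->T, B4->T, B5->F, B7->F, B8->F, B9->F, B10->T; outcomes B1=F, B2=T, B4=T, B5=F, B7=F, B8=F, B9=F, B10=T
input #4, x=46: events B1->T, B1->T, B1->T, B1->T, B1->T, B1->T, B1->T, B1->T, B1->T, B1->T, B1->T, B1->T, B1->T, B1->T, ...; outcomes B1=T, B1=F, B2=T, B4=F, B5=F, B7=F, B8=F, B9=F, B10=T
union over the pool: B1=T, B1=F, B2=T, B4=T, B4=F, B5=F, B7=F, B8=T, B8=F, B9=T, B9=F, B10=T
uncovered (10 of 22): B2=F, B3=T, B3=F, B5=T, B6=T, B6=F, B7=T, B10=F, B11=T, B11=F

Answer: 10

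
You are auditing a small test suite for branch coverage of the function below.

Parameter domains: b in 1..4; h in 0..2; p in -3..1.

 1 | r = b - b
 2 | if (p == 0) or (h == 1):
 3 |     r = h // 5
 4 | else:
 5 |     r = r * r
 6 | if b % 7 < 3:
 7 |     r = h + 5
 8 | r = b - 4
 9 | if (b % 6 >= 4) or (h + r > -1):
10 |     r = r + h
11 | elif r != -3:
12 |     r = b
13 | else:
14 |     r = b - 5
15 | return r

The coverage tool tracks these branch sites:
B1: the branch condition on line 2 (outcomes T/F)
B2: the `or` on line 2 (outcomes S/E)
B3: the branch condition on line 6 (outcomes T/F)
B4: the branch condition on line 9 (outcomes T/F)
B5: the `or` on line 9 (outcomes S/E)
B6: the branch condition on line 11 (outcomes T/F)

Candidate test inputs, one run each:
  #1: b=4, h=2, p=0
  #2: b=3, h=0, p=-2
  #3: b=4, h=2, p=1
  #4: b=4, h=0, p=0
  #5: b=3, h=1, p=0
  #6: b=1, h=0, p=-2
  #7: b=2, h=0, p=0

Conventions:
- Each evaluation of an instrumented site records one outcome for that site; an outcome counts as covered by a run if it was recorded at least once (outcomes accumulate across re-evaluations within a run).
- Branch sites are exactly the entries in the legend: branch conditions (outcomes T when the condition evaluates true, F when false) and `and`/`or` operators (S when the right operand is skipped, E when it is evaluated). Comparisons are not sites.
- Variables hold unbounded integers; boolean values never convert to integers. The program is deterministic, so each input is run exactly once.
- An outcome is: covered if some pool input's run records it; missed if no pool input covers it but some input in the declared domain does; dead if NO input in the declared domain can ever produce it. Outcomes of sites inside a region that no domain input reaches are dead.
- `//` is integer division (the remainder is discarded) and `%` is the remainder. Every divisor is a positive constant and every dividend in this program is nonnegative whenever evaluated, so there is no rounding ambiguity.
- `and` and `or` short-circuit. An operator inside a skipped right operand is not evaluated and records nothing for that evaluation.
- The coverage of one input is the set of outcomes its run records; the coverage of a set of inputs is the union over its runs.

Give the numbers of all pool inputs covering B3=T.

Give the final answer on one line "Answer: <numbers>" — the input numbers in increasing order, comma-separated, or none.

input #1 (b=4, h=2, p=0): does not produce B3=T
input #2 (b=3, h=0, p=-2): does not produce B3=T
input #3 (b=4, h=2, p=1): does not produce B3=T
input #4 (b=4, h=0, p=0): does not produce B3=T
input #5 (b=3, h=1, p=0): does not produce B3=T
input #6 (b=1, h=0, p=-2): produces B3=T
input #7 (b=2, h=0, p=0): produces B3=T

Answer: 6, 7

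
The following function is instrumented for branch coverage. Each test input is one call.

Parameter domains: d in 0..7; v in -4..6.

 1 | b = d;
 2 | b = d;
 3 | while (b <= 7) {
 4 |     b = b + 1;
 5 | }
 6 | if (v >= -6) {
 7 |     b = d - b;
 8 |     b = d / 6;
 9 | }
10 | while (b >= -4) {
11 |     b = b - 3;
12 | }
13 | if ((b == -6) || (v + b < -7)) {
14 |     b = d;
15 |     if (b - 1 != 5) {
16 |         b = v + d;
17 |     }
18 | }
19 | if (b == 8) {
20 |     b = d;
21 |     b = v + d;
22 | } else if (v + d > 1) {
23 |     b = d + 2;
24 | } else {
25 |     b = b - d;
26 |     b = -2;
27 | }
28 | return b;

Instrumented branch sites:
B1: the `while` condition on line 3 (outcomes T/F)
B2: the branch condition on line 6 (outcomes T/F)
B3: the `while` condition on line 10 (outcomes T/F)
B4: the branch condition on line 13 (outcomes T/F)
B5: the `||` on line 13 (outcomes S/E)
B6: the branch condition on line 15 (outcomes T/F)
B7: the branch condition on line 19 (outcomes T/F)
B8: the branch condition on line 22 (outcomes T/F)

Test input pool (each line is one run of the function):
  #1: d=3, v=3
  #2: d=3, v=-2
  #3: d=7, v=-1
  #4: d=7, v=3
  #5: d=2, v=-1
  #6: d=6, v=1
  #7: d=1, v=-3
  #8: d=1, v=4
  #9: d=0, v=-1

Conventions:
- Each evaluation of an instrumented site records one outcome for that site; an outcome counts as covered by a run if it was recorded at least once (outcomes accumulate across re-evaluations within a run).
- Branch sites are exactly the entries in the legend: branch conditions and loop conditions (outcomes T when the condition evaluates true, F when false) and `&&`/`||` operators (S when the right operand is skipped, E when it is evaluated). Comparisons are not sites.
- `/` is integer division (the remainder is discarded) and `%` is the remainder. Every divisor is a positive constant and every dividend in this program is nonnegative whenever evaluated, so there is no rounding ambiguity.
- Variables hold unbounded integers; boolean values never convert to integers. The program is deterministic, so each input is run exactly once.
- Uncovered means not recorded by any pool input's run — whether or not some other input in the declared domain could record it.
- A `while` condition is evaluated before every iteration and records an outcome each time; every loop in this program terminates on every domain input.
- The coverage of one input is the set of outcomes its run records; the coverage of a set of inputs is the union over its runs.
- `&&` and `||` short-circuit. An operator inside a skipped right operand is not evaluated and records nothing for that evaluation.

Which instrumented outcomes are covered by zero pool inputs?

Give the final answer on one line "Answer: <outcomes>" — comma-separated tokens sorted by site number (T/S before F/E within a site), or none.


run #1 (d=3, v=3) runs B1->T, B1->T, B1->T, B1->T, B1->T, B1->F, B2->T, B3->T, B3->T, B3->F, B5->S, B4->T, B6->T, B7->F, ...; records B1=T, B1=F, B2=T, B3=T, B3=F, B4=T, B5=S, B6=T, B7=F, B8=T
run #2 (d=3, v=-2) runs B1->T, B1->T, B1->T, B1->T, B1->T, B1->F, B2->T, B3->T, B3->T, B3->F, B5->S, B4->T, B6->T, B7->F, ...; records B1=T, B1=F, B2=T, B3=T, B3=F, B4=T, B5=S, B6=T, B7=F, B8=F
run #3 (d=7, v=-1) runs B1->T, B1->F, B2->T, B3->T, B3->T, B3->F, B5->E, B4->F, B7->F, B8->T; records B1=T, B1=F, B2=T, B3=T, B3=F, B4=F, B5=E, B7=F, B8=T
run #4 (d=7, v=3) runs B1->T, B1->F, B2->T, B3->T, B3->T, B3->F, B5->E, B4->F, B7->F, B8->T; records B1=T, B1=F, B2=T, B3=T, B3=F, B4=F, B5=E, B7=F, B8=T
run #5 (d=2, v=-1) runs B1->T, B1->T, B1->T, B1->T, B1->T, B1->T, B1->F, B2->T, B3->T, B3->T, B3->F, B5->S, B4->T, B6->T, ...; records B1=T, B1=F, B2=T, B3=T, B3=F, B4=T, B5=S, B6=T, B7=F, B8=F
run #6 (d=6, v=1) runs B1->T, B1->T, B1->F, B2->T, B3->T, B3->T, B3->F, B5->E, B4->F, B7->F, B8->T; records B1=T, B1=F, B2=T, B3=T, B3=F, B4=F, B5=E, B7=F, B8=T
run #7 (d=1, v=-3) runs B1->T, B1->T, B1->T, B1->T, B1->T, B1->T, B1->T, B1->F, B2->T, B3->T, B3->T, B3->F, B5->S, B4->T, ...; records B1=T, B1=F, B2=T, B3=T, B3=F, B4=T, B5=S, B6=T, B7=F, B8=F
run #8 (d=1, v=4) runs B1->T, B1->T, B1->T, B1->T, B1->T, B1->T, B1->T, B1->F, B2->T, B3->T, B3->T, B3->F, B5->S, B4->T, ...; records B1=T, B1=F, B2=T, B3=T, B3=F, B4=T, B5=S, B6=T, B7=F, B8=T
run #9 (d=0, v=-1) runs B1->T, B1->T, B1->T, B1->T, B1->T, B1->T, B1->T, B1->T, B1->F, B2->T, B3->T, B3->T, B3->F, B5->S, ...; records B1=T, B1=F, B2=T, B3=T, B3=F, B4=T, B5=S, B6=T, B7=F, B8=F
union over the pool: B1=T, B1=F, B2=T, B3=T, B3=F, B4=T, B4=F, B5=S, B5=E, B6=T, B7=F, B8=T, B8=F
uncovered (3 of 16): B2=F, B6=F, B7=T
Answer: B2=F, B6=F, B7=T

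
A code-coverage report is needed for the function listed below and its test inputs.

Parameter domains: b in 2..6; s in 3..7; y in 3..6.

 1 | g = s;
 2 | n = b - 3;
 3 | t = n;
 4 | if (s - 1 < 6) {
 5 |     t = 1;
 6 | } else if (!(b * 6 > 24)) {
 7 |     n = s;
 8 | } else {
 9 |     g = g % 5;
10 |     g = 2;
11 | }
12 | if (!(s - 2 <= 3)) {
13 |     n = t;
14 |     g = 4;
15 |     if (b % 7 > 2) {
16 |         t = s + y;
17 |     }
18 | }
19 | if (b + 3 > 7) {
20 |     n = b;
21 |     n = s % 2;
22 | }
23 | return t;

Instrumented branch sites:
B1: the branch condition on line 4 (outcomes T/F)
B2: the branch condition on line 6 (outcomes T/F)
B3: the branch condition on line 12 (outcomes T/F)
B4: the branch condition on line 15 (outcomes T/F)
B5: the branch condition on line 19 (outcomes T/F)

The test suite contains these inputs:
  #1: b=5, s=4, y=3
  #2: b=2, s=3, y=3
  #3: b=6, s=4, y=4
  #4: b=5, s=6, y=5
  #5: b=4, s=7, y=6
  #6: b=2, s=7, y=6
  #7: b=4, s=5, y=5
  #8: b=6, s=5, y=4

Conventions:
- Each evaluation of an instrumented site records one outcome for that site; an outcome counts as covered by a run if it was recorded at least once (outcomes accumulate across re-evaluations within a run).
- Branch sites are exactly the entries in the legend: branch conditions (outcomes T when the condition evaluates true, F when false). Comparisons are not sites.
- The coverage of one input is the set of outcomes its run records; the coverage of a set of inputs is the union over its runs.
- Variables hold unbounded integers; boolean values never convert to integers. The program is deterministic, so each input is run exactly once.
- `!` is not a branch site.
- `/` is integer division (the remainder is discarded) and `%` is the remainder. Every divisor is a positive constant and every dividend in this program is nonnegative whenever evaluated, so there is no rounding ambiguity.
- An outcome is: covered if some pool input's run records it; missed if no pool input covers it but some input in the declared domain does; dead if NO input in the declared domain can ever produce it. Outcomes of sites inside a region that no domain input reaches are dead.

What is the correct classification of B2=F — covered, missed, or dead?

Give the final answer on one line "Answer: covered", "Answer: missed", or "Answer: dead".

no pool input records B2=F
but domain input (b=5, s=7, y=3) does record it -> reachable, so missed

Answer: missed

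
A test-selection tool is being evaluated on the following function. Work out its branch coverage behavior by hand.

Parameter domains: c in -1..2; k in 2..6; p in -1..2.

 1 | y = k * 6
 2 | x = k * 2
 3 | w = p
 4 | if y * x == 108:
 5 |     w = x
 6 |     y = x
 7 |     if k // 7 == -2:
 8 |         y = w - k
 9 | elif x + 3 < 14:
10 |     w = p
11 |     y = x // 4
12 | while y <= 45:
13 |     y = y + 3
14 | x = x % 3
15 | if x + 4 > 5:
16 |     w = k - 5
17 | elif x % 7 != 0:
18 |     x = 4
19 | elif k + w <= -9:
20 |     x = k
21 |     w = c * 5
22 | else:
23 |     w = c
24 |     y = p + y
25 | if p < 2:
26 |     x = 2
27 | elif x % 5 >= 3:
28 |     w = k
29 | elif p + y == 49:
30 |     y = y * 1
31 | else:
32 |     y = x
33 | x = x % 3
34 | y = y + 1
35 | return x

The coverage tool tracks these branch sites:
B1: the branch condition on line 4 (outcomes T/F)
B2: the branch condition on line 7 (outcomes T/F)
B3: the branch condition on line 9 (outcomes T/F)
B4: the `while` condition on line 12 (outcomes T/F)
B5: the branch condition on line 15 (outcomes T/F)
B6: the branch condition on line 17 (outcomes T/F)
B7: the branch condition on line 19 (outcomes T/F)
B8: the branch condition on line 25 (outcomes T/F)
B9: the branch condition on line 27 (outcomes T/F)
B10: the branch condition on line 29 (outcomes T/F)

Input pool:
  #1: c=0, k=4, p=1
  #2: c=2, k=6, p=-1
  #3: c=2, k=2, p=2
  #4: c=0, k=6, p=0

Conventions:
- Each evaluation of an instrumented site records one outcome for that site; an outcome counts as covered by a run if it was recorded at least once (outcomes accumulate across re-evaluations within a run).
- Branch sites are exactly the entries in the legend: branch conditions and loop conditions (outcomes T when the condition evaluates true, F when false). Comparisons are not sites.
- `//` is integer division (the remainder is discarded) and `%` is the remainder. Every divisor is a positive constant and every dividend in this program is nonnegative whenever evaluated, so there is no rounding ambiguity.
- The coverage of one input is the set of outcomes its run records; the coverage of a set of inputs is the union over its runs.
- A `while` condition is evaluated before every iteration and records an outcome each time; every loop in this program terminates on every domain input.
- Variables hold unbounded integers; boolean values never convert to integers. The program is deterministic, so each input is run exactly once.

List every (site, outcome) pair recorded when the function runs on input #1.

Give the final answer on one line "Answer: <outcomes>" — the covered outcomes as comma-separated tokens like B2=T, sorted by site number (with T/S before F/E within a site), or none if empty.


Event log for input #1 (c=0, k=4, p=1):
  B1->F, B3->T, B4->T, B4->T, B4->T, B4->T, B4->T, B4->T, B4->T, B4->T
  B4->T, B4->T, B4->T, B4->T, B4->T, B4->T, B4->T, B4->F, B5->T, B8->T
collecting distinct outcomes: B1=F, B3=T, B4=T, B4=F, B5=T, B8=T
Answer: B1=F, B3=T, B4=T, B4=F, B5=T, B8=T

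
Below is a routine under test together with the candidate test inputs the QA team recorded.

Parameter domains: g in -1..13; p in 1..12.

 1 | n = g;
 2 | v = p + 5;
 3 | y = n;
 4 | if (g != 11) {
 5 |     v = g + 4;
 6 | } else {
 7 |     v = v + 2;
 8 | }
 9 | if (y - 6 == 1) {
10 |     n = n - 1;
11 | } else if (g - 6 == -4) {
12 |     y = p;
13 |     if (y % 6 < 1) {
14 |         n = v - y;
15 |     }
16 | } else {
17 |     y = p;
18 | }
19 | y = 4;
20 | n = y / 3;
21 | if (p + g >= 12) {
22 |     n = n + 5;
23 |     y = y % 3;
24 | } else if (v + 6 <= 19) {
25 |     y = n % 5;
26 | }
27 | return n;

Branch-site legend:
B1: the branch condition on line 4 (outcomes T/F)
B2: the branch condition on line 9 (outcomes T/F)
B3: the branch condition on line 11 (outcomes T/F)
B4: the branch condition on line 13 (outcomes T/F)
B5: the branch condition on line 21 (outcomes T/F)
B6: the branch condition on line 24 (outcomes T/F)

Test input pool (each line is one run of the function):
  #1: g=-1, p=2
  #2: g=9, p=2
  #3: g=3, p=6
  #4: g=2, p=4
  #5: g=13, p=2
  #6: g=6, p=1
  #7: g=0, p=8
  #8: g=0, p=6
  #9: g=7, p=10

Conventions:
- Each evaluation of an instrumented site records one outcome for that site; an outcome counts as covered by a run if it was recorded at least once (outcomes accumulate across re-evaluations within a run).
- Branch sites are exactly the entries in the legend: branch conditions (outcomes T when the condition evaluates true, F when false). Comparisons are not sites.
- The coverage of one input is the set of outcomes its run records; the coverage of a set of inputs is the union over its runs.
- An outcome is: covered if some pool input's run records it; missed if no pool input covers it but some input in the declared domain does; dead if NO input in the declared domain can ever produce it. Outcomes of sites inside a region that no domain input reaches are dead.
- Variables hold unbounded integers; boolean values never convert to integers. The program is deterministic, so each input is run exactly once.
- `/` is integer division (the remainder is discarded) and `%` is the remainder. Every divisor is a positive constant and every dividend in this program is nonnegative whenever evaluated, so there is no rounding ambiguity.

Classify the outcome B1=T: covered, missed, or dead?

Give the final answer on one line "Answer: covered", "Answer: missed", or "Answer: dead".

B1=T is recorded by pool input(s) 1, 2, 3, 4, 5, 6, 7, 8, 9 -> covered

Answer: covered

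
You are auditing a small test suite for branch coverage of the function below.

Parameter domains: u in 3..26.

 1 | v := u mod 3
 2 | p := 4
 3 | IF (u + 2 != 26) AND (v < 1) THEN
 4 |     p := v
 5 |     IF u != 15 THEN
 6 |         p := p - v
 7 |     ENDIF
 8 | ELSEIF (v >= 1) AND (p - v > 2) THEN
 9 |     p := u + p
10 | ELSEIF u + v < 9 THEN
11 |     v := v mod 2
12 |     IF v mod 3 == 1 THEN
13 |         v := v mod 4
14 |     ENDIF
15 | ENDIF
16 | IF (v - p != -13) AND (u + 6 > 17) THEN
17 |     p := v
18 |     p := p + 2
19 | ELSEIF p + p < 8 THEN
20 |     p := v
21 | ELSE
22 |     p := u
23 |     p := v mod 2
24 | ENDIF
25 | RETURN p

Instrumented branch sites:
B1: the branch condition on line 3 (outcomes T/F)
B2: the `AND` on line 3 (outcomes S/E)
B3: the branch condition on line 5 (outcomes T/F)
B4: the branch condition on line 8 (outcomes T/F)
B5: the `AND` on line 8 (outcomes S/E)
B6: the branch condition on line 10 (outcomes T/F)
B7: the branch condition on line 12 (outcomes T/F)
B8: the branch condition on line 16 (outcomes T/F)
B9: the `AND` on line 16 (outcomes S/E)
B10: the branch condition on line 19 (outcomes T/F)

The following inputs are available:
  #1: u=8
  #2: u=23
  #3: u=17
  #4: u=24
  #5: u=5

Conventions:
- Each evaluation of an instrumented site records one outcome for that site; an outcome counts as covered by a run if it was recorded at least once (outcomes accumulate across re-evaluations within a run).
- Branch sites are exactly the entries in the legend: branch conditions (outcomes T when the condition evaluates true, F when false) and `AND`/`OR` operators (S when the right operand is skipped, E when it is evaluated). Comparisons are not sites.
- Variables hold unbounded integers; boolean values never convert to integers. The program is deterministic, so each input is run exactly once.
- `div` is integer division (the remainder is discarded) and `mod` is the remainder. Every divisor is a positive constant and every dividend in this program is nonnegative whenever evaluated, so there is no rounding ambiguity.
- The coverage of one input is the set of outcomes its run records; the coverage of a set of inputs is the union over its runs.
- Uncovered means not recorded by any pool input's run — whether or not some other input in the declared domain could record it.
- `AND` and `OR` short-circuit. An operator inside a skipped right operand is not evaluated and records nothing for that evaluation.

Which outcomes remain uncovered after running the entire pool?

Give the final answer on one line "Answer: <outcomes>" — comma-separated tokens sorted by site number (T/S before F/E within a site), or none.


input #1 (u=8): events B2->E, B1->F, B5->E, B4->F, B6->F, B9->E, B8->F, B10->F; covers B1=F, B2=E, B4=F, B5=E, B6=F, B8=F, B9=E, B10=F
input #2 (u=23): events B2->E, B1->F, B5->E, B4->F, B6->F, B9->E, B8->T; covers B1=F, B2=E, B4=F, B5=E, B6=F, B8=T, B9=E
input #3 (u=17): events B2->E, B1->F, B5->E, B4->F, B6->F, B9->E, B8->T; covers B1=F, B2=E, B4=F, B5=E, B6=F, B8=T, B9=E
input #4 (u=24): events B2->S, B1->F, B5->S, B4->F, B6->F, B9->E, B8->T; covers B1=F, B2=S, B4=F, B5=S, B6=F, B8=T, B9=E
input #5 (u=5): events B2->E, B1->F, B5->E, B4->F, B6->T, B7->F, B9->E, B8->F, B10->F; covers B1=F, B2=E, B4=F, B5=E, B6=T, B7=F, B8=F, B9=E, B10=F
union over the pool: B1=F, B2=S, B2=E, B4=F, B5=S, B5=E, B6=T, B6=F, B7=F, B8=T, B8=F, B9=E, B10=F
uncovered (7 of 20): B1=T, B3=T, B3=F, B4=T, B7=T, B9=S, B10=T
Answer: B1=T, B3=T, B3=F, B4=T, B7=T, B9=S, B10=T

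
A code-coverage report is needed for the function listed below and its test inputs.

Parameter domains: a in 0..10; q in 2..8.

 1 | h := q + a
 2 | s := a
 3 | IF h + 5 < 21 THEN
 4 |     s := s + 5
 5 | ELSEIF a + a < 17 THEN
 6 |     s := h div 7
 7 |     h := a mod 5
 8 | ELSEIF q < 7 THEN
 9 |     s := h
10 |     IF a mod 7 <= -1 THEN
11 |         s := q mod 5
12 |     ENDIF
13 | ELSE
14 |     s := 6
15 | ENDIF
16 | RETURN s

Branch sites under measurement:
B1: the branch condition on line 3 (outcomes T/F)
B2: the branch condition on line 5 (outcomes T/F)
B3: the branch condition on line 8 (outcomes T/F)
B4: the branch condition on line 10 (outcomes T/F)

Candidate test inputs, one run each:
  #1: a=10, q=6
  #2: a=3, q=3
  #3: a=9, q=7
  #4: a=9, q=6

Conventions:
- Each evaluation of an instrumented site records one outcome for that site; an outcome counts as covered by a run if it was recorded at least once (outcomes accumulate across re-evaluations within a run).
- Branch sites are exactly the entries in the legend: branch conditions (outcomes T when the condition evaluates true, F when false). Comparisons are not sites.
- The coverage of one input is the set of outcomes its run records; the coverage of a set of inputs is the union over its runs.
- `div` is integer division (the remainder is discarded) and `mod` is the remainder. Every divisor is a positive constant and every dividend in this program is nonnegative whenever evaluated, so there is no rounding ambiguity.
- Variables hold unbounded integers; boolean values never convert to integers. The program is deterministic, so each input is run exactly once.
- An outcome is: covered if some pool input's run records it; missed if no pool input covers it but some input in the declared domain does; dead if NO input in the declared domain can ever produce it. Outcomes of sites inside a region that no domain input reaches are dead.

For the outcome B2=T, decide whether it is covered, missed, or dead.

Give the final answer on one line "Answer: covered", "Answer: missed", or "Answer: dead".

no pool input records B2=T
but domain input (a=8, q=8) does record it -> reachable, so missed

Answer: missed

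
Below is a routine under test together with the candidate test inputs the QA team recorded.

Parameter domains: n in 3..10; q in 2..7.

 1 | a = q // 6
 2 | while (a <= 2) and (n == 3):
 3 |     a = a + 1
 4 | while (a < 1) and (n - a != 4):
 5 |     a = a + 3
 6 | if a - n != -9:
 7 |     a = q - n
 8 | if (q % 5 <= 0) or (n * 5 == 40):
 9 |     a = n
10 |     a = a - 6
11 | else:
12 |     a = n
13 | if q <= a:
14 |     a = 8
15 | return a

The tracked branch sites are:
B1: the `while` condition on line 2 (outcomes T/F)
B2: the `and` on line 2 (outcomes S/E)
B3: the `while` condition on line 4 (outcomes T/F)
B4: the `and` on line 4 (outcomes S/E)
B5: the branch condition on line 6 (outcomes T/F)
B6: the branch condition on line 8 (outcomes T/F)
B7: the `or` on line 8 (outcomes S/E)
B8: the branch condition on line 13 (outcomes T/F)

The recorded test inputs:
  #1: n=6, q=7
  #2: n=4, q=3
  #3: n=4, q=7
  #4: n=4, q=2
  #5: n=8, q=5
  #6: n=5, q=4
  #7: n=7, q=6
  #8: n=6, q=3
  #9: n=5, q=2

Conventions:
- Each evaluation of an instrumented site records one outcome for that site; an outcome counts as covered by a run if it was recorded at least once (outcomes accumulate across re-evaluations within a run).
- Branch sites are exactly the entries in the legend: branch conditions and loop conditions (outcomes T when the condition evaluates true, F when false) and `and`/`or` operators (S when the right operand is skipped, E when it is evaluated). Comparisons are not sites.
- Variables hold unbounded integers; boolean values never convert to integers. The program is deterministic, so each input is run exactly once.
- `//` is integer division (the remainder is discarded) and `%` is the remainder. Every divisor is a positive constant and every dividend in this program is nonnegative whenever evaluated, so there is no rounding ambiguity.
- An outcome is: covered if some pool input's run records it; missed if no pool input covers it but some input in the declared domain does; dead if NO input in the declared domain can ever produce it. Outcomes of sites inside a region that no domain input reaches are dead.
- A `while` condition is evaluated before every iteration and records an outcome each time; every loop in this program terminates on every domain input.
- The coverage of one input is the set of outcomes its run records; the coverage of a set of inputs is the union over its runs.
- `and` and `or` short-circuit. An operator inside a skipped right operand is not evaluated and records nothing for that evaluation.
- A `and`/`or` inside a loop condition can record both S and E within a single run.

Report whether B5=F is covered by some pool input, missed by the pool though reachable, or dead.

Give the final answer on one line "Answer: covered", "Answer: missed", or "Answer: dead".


no pool input records B5=F
but domain input (n=10, q=6) does record it -> reachable, so missed
Answer: missed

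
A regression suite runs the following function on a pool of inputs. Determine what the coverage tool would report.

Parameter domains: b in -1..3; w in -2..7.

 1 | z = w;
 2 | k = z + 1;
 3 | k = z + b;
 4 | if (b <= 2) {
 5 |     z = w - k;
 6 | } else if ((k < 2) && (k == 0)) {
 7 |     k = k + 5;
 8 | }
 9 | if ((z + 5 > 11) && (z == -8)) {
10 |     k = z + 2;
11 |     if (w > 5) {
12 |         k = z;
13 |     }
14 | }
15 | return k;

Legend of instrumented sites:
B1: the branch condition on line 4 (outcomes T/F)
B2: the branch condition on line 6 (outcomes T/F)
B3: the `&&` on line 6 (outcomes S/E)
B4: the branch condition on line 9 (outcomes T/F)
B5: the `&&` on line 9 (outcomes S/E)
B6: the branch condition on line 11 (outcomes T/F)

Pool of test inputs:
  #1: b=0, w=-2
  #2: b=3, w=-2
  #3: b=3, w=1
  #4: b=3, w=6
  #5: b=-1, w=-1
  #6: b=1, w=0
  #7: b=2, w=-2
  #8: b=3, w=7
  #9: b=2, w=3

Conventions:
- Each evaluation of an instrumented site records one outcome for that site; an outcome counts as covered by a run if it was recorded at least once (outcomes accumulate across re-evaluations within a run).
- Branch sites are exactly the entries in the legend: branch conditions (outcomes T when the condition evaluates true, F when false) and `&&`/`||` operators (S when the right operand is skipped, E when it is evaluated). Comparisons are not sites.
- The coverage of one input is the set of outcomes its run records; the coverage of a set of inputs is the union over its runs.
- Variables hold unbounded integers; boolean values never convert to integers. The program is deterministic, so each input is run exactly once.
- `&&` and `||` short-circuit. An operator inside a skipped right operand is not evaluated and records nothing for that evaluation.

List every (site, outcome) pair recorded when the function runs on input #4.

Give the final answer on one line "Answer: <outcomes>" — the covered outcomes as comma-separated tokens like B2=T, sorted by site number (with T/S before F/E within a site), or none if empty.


Running input #4 (b=3, w=6), event by event:
  B1->F, B3->S, B2->F, B5->S, B4->F
as a set, this run covers: B1=F, B2=F, B3=S, B4=F, B5=S
Answer: B1=F, B2=F, B3=S, B4=F, B5=S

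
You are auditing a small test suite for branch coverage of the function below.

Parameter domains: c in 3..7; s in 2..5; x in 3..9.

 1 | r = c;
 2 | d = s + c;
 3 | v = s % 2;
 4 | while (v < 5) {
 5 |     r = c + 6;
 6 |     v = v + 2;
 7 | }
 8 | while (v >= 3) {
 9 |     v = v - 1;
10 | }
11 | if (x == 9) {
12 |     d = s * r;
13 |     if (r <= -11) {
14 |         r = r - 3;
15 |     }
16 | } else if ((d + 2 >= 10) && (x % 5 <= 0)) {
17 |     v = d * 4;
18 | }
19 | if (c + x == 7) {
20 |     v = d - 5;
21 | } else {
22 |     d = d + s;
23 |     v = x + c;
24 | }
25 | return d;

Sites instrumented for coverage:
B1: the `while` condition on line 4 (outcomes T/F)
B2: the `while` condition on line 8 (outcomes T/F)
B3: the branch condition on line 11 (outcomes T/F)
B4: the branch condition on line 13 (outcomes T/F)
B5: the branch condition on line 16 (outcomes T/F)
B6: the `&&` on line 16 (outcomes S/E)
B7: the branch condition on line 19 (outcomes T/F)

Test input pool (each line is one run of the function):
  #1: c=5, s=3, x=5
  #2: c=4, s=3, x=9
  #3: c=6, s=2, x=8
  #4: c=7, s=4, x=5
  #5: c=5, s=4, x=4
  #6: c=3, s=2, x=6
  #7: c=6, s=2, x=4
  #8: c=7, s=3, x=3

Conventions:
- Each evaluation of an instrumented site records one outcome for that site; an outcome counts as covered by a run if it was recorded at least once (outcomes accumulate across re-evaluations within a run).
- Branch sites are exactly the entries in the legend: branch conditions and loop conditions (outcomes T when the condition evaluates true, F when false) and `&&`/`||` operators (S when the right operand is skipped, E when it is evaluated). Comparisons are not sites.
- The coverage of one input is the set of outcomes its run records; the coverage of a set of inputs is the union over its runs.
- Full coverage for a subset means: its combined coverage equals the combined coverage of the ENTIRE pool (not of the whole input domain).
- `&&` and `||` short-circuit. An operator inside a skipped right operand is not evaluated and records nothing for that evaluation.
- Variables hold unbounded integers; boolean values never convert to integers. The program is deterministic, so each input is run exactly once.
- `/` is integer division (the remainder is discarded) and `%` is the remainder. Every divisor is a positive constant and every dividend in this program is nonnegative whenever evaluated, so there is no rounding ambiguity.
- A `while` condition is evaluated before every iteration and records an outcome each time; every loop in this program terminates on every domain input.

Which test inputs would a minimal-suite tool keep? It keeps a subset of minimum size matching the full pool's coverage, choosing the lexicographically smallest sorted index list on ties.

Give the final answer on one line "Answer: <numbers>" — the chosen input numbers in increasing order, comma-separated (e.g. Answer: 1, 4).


test 1 (c=5, s=3, x=5) fires B1->T, B1->T, B1->F, B2->T, B2->T, B2->T, B2->F, B3->F, B6->E, B5->T, B7->F; hits B1=T, B1=F, B2=T, B2=F, B3=F, B5=T, B6=E, B7=F
test 2 (c=4, s=3, x=9) fires B1->T, B1->T, B1->F, B2->T, B2->T, B2->T, B2->F, B3->T, B4->F, B7->F; hits B1=T, B1=F, B2=T, B2=F, B3=T, B4=F, B7=F
test 3 (c=6, s=2, x=8) fires B1->T, B1->T, B1->T, B1->F, B2->T, B2->T, B2->T, B2->T, B2->F, B3->F, B6->E, B5->F, B7->F; hits B1=T, B1=F, B2=T, B2=F, B3=F, B5=F, B6=E, B7=F
test 4 (c=7, s=4, x=5) fires B1->T, B1->T, B1->T, B1->F, B2->T, B2->T, B2->T, B2->T, B2->F, B3->F, B6->E, B5->T, B7->F; hits B1=T, B1=F, B2=T, B2=F, B3=F, B5=T, B6=E, B7=F
test 5 (c=5, s=4, x=4) fires B1->T, B1->T, B1->T, B1->F, B2->T, B2->T, B2->T, B2->T, B2->F, B3->F, B6->E, B5->F, B7->F; hits B1=T, B1=F, B2=T, B2=F, B3=F, B5=F, B6=E, B7=F
test 6 (c=3, s=2, x=6) fires B1->T, B1->T, B1->T, B1->F, B2->T, B2->T, B2->T, B2->T, B2->F, B3->F, B6->S, B5->F, B7->F; hits B1=T, B1=F, B2=T, B2=F, B3=F, B5=F, B6=S, B7=F
test 7 (c=6, s=2, x=4) fires B1->T, B1->T, B1->T, B1->F, B2->T, B2->T, B2->T, B2->T, B2->F, B3->F, B6->E, B5->F, B7->F; hits B1=T, B1=F, B2=T, B2=F, B3=F, B5=F, B6=E, B7=F
test 8 (c=7, s=3, x=3) fires B1->T, B1->T, B1->F, B2->T, B2->T, B2->T, B2->F, B3->F, B6->E, B5->F, B7->F; hits B1=T, B1=F, B2=T, B2=F, B3=F, B5=F, B6=E, B7=F
together the pool reaches 12 outcomes: B1=T, B1=F, B2=T, B2=F, B3=T, B3=F, B4=F, B5=T, B5=F, B6=S, B6=E, B7=F
every size-1 subset falls short of the 12 outcomes (best: 8/12)
every size-2 subset falls short of the 12 outcomes (best: 10/12)
the canonical winner is {1, 2, 6}: size 3, full 12-outcome coverage, earliest index list among size-3 covers
Answer: 1, 2, 6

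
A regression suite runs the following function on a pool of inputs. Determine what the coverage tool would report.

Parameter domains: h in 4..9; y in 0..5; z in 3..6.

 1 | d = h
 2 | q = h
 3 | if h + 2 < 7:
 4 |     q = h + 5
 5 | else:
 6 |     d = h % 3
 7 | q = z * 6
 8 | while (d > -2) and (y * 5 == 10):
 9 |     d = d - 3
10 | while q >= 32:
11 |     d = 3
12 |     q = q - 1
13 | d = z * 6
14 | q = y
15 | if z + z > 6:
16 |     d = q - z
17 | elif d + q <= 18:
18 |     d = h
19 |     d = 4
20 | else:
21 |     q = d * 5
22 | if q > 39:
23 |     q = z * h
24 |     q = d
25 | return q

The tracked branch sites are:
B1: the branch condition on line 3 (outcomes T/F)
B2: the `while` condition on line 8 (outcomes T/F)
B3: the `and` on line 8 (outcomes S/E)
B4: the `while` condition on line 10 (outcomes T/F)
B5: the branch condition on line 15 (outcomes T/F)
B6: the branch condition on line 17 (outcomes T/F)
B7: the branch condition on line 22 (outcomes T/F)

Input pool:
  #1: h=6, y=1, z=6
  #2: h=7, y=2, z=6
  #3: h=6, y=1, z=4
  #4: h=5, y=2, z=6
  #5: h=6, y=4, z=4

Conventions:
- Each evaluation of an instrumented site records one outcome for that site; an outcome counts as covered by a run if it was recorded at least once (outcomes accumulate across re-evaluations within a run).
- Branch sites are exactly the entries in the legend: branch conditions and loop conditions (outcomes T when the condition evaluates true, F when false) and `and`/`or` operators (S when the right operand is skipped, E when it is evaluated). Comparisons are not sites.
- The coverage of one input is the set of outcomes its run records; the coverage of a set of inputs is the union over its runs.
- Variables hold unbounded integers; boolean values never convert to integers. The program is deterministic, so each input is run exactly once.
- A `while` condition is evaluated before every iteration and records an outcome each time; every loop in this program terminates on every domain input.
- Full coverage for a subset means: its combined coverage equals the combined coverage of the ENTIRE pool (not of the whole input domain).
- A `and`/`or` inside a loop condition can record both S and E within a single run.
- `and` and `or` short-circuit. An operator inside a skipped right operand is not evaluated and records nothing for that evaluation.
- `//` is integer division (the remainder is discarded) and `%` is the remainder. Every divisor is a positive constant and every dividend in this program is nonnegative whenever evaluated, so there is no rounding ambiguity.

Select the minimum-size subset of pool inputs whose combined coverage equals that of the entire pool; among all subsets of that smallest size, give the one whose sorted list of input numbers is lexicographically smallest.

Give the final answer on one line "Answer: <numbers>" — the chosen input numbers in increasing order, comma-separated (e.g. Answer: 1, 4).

run #1 (h=6, y=1, z=6) runs B1->F, B3->E, B2->F, B4->T, B4->T, B4->T, B4->T, B4->T, B4->F, B5->T, B7->F; records B1=F, B2=F, B3=E, B4=T, B4=F, B5=T, B7=F
run #2 (h=7, y=2, z=6) runs B1->F, B3->E, B2->T, B3->S, B2->F, B4->T, B4->T, B4->T, B4->T, B4->T, B4->F, B5->T, B7->F; records B1=F, B2=T, B2=F, B3=S, B3=E, B4=T, B4=F, B5=T, B7=F
run #3 (h=6, y=1, z=4) runs B1->F, B3->E, B2->F, B4->F, B5->T, B7->F; records B1=F, B2=F, B3=E, B4=F, B5=T, B7=F
run #4 (h=5, y=2, z=6) runs B1->F, B3->E, B2->T, B3->E, B2->T, B3->S, B2->F, B4->T, B4->T, B4->T, B4->T, B4->T, B4->F, B5->T, ...; records B1=F, B2=T, B2=F, B3=S, B3=E, B4=T, B4=F, B5=T, B7=F
run #5 (h=6, y=4, z=4) runs B1->F, B3->E, B2->F, B4->F, B5->T, B7->F; records B1=F, B2=F, B3=E, B4=F, B5=T, B7=F
together the pool reaches 9 outcomes: B1=F, B2=T, B2=F, B3=S, B3=E, B4=T, B4=F, B5=T, B7=F
the canonical winner is {2}: size 1, full 9-outcome coverage, earliest index list among size-1 covers

Answer: 2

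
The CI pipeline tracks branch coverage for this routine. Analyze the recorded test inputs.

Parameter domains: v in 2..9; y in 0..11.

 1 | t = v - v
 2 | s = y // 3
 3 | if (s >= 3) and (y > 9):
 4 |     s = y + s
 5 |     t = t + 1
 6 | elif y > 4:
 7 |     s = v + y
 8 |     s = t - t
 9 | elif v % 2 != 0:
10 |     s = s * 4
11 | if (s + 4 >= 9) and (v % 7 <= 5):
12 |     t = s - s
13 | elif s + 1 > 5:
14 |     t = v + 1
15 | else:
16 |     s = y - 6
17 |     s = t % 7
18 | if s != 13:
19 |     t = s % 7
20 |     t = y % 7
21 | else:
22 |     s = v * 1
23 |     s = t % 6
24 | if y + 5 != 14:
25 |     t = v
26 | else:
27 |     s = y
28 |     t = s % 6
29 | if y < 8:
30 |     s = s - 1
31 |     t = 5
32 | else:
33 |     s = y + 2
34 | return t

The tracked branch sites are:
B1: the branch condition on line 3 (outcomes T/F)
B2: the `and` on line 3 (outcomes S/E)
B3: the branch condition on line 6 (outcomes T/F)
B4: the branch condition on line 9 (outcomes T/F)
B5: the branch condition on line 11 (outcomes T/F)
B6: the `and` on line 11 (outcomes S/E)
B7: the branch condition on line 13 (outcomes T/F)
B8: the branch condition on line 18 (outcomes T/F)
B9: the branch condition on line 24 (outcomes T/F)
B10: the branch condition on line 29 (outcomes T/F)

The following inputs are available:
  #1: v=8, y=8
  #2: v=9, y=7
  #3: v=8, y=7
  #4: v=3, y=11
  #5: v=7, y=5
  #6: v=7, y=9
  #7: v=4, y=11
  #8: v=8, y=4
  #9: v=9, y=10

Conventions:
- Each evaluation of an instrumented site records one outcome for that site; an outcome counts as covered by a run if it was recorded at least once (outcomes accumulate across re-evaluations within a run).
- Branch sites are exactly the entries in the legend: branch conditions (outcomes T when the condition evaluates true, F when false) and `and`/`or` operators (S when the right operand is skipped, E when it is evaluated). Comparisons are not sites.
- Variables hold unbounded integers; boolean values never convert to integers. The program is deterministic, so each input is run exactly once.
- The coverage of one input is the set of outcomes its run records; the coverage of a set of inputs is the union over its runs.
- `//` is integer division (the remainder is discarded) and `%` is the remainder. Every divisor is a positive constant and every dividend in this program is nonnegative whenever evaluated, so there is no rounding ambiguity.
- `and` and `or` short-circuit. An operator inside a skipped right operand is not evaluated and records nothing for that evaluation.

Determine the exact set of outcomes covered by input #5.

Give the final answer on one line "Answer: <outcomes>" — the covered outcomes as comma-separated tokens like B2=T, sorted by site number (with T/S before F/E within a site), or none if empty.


Simulating input #5 (v=7, y=5) step by step:
  B2->S, B1->F, B3->T, B6->S, B5->F, B7->F, B8->T, B9->T, B10->T
as a set, this run covers: B1=F, B2=S, B3=T, B5=F, B6=S, B7=F, B8=T, B9=T, B10=T
Answer: B1=F, B2=S, B3=T, B5=F, B6=S, B7=F, B8=T, B9=T, B10=T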